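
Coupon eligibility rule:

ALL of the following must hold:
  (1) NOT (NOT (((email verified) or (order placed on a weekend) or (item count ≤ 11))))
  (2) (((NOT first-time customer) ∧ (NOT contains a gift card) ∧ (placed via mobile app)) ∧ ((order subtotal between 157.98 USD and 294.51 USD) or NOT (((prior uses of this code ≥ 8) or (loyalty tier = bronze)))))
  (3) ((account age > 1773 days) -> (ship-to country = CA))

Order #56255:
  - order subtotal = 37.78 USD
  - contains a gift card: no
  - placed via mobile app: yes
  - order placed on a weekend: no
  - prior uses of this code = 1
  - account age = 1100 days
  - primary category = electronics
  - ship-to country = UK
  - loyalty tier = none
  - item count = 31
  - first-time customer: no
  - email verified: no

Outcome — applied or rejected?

Atomic conditions:
  email verified: no → false
  order placed on a weekend: no → false
  item count ≤ 11: 31 ≤ 11 is false
  NOT first-time customer: no → true
  NOT contains a gift card: no → true
  placed via mobile app: yes → true
  order subtotal between 157.98 USD and 294.51 USD: 37.78 in [157.98, 294.51] is false
  prior uses of this code ≥ 8: 1 ≥ 8 is false
  loyalty tier = bronze: none == bronze is false
  account age > 1773 days: 1100 > 1773 is false
  ship-to country = CA: UK == CA is false
Combine:
[1.1.1] false OR false OR false = false
[1.1] NOT false = true
[1] NOT true = false
[2.1] true AND true AND true = true
[2.2.2.1] false OR false = false
[2.2.2] NOT false = true
[2.2] false OR true = true
[2] true AND true = true
[3] false → false (antecedent false ⇒ implication holds) = true
[root] false AND true AND true = false
Overall: false → rejected

Rejected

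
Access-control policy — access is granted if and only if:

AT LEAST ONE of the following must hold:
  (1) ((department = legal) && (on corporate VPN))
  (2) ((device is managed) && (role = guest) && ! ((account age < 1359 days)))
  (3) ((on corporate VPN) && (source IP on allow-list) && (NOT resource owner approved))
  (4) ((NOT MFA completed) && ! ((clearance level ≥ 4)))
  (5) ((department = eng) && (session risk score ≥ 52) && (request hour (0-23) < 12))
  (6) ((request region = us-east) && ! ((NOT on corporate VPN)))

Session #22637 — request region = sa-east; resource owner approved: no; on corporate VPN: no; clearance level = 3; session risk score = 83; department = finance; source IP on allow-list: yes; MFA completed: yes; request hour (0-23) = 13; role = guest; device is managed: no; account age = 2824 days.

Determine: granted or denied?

Denied

Atomic conditions:
  department = legal: finance == legal is false
  on corporate VPN: no → false
  device is managed: no → false
  role = guest: guest == guest is true
  account age < 1359 days: 2824 < 1359 is false
  source IP on allow-list: yes → true
  NOT resource owner approved: no → true
  NOT MFA completed: yes → false
  clearance level ≥ 4: 3 ≥ 4 is false
  department = eng: finance == eng is false
  session risk score ≥ 52: 83 ≥ 52 is true
  request hour (0-23) < 12: 13 < 12 is false
  request region = us-east: sa-east == us-east is false
  NOT on corporate VPN: no → true
Combine:
[1] false AND false = false
[2.3] NOT false = true
[2] false AND true AND true = false
[3] false AND true AND true = false
[4.2] NOT false = true
[4] false AND true = false
[5] false AND true AND false = false
[6.2] NOT true = false
[6] false AND false = false
[root] false OR false OR false OR false OR false OR false = false
Overall: false → denied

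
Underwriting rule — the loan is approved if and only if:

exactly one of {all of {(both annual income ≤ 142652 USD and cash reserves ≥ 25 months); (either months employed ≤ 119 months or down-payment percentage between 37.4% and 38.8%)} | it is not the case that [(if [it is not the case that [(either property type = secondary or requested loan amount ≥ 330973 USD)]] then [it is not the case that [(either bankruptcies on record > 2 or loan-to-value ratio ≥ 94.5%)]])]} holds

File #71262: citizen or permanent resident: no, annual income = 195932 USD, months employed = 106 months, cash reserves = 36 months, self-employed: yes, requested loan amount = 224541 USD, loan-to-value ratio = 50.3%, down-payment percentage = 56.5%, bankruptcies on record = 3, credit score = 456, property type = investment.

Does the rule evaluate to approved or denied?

Approved

Atomic conditions:
  annual income ≤ 142652 USD: 195932 ≤ 142652 is false
  cash reserves ≥ 25 months: 36 ≥ 25 is true
  months employed ≤ 119 months: 106 ≤ 119 is true
  down-payment percentage between 37.4% and 38.8%: 56.5 in [37.4, 38.8] is false
  property type = secondary: investment == secondary is false
  requested loan amount ≥ 330973 USD: 224541 ≥ 330973 is false
  bankruptcies on record > 2: 3 > 2 is true
  loan-to-value ratio ≥ 94.5%: 50.3 ≥ 94.5 is false
Combine:
[1.1] false AND true = false
[1.2] true OR false = true
[1] false AND true = false
[2.1.1.1] false OR false = false
[2.1.1] NOT false = true
[2.1.2.1] true OR false = true
[2.1.2] NOT true = false
[2.1] true → false = false
[2] NOT false = true
[root] exactly-one(false, true) = true
Overall: true → approved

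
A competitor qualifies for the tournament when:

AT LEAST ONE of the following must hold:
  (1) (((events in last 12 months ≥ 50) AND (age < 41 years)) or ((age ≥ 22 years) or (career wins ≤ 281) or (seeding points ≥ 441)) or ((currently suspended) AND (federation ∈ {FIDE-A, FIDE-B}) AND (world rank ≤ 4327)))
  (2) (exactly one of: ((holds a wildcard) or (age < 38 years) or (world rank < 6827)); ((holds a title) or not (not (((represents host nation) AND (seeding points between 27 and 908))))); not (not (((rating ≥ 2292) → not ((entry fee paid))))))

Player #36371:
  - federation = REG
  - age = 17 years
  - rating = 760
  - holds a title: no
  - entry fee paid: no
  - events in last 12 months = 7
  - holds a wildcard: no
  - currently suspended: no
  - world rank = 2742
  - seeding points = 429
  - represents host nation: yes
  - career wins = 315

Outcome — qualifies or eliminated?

Atomic conditions:
  events in last 12 months ≥ 50: 7 ≥ 50 is false
  age < 41 years: 17 < 41 is true
  age ≥ 22 years: 17 ≥ 22 is false
  career wins ≤ 281: 315 ≤ 281 is false
  seeding points ≥ 441: 429 ≥ 441 is false
  currently suspended: no → false
  federation ∈ {FIDE-A, FIDE-B}: REG is not in the set → false
  world rank ≤ 4327: 2742 ≤ 4327 is true
  holds a wildcard: no → false
  age < 38 years: 17 < 38 is true
  world rank < 6827: 2742 < 6827 is true
  holds a title: no → false
  represents host nation: yes → true
  seeding points between 27 and 908: 429 in [27, 908] is true
  rating ≥ 2292: 760 ≥ 2292 is false
  entry fee paid: no → false
Combine:
[1.1] false AND true = false
[1.2] false OR false OR false = false
[1.3] false AND false AND true = false
[1] false OR false OR false = false
[2.1] false OR true OR true = true
[2.2.2.1.1] true AND true = true
[2.2.2.1] NOT true = false
[2.2.2] NOT false = true
[2.2] false OR true = true
[2.3.1.1.2] NOT false = true
[2.3.1.1] false → true (antecedent false ⇒ implication holds) = true
[2.3.1] NOT true = false
[2.3] NOT false = true
[2] exactly-one(true, true, true) = false
[root] false OR false = false
Overall: false → eliminated

Eliminated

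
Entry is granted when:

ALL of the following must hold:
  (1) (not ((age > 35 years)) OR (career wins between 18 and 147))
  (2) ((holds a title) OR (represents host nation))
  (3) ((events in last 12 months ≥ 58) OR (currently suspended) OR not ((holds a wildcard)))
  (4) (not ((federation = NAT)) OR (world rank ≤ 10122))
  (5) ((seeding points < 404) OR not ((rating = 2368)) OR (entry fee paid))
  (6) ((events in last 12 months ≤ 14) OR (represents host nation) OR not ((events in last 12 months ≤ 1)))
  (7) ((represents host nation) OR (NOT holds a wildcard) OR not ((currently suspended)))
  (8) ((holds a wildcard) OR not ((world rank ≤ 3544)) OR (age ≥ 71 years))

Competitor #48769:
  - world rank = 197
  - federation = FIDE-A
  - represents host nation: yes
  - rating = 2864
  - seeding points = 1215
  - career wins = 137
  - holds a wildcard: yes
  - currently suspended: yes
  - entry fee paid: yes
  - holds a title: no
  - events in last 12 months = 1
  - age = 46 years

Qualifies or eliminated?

Qualifies

Atomic conditions:
  age > 35 years: 46 > 35 is true
  career wins between 18 and 147: 137 in [18, 147] is true
  holds a title: no → false
  represents host nation: yes → true
  events in last 12 months ≥ 58: 1 ≥ 58 is false
  currently suspended: yes → true
  holds a wildcard: yes → true
  federation = NAT: FIDE-A == NAT is false
  world rank ≤ 10122: 197 ≤ 10122 is true
  seeding points < 404: 1215 < 404 is false
  rating = 2368: 2864 == 2368 is false
  entry fee paid: yes → true
  events in last 12 months ≤ 14: 1 ≤ 14 is true
  events in last 12 months ≤ 1: 1 ≤ 1 is true
  NOT holds a wildcard: yes → false
  world rank ≤ 3544: 197 ≤ 3544 is true
  age ≥ 71 years: 46 ≥ 71 is false
Combine:
[1.1] NOT true = false
[1] false OR true = true
[2] false OR true = true
[3.3] NOT true = false
[3] false OR true OR false = true
[4.1] NOT false = true
[4] true OR true = true
[5.2] NOT false = true
[5] false OR true OR true = true
[6.3] NOT true = false
[6] true OR true OR false = true
[7.3] NOT true = false
[7] true OR false OR false = true
[8.2] NOT true = false
[8] true OR false OR false = true
[root] true AND true AND true AND true AND true AND true AND true AND true = true
Overall: true → qualifies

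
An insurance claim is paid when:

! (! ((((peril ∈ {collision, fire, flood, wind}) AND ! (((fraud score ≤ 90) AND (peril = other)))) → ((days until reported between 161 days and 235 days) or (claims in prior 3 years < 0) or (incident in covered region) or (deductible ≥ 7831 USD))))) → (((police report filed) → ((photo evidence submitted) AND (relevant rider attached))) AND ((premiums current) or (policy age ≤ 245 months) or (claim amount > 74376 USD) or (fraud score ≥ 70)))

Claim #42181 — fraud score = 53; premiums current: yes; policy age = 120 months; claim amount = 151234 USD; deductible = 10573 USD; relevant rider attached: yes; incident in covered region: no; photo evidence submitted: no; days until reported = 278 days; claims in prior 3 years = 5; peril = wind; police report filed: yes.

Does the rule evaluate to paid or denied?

Denied

Atomic conditions:
  peril ∈ {collision, fire, flood, wind}: wind is in the set → true
  fraud score ≤ 90: 53 ≤ 90 is true
  peril = other: wind == other is false
  days until reported between 161 days and 235 days: 278 in [161, 235] is false
  claims in prior 3 years < 0: 5 < 0 is false
  incident in covered region: no → false
  deductible ≥ 7831 USD: 10573 ≥ 7831 is true
  police report filed: yes → true
  photo evidence submitted: no → false
  relevant rider attached: yes → true
  premiums current: yes → true
  policy age ≤ 245 months: 120 ≤ 245 is true
  claim amount > 74376 USD: 151234 > 74376 is true
  fraud score ≥ 70: 53 ≥ 70 is false
Combine:
[1.1.1.1.2.1] true AND false = false
[1.1.1.1.2] NOT false = true
[1.1.1.1] true AND true = true
[1.1.1.2] false OR false OR false OR true = true
[1.1.1] true → true = true
[1.1] NOT true = false
[1] NOT false = true
[2.1.2] false AND true = false
[2.1] true → false = false
[2.2] true OR true OR true OR false = true
[2] false AND true = false
[root] true → false = false
Overall: false → denied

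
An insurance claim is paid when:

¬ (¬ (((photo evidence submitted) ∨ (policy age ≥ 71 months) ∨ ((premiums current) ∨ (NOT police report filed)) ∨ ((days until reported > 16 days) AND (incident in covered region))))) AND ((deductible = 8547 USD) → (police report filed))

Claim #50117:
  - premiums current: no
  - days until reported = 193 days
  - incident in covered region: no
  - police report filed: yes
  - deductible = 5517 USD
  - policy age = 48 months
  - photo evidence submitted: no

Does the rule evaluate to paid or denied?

Denied

Atomic conditions:
  photo evidence submitted: no → false
  policy age ≥ 71 months: 48 ≥ 71 is false
  premiums current: no → false
  NOT police report filed: yes → false
  days until reported > 16 days: 193 > 16 is true
  incident in covered region: no → false
  deductible = 8547 USD: 5517 == 8547 is false
  police report filed: yes → true
Combine:
[1.1.1.3] false OR false = false
[1.1.1.4] true AND false = false
[1.1.1] false OR false OR false OR false = false
[1.1] NOT false = true
[1] NOT true = false
[2] false → true (antecedent false ⇒ implication holds) = true
[root] false AND true = false
Overall: false → denied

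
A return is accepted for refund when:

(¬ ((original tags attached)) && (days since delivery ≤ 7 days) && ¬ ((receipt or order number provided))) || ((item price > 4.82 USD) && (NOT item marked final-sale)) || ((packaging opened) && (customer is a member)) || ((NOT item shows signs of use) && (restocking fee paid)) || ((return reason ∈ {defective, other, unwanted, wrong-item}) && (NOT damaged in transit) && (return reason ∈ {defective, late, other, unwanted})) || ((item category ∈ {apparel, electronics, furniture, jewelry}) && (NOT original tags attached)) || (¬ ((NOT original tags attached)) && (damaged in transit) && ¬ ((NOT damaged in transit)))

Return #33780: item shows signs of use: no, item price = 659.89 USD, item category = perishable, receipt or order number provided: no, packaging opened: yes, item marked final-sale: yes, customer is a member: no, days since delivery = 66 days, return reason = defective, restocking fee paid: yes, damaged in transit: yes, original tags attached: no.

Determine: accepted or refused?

Accepted

Atomic conditions:
  original tags attached: no → false
  days since delivery ≤ 7 days: 66 ≤ 7 is false
  receipt or order number provided: no → false
  item price > 4.82 USD: 659.89 > 4.82 is true
  NOT item marked final-sale: yes → false
  packaging opened: yes → true
  customer is a member: no → false
  NOT item shows signs of use: no → true
  restocking fee paid: yes → true
  return reason ∈ {defective, other, unwanted, wrong-item}: defective is in the set → true
  NOT damaged in transit: yes → false
  return reason ∈ {defective, late, other, unwanted}: defective is in the set → true
  item category ∈ {apparel, electronics, furniture, jewelry}: perishable is not in the set → false
  NOT original tags attached: no → true
  damaged in transit: yes → true
Combine:
[1.1] NOT false = true
[1.3] NOT false = true
[1] true AND false AND true = false
[2] true AND false = false
[3] true AND false = false
[4] true AND true = true
[5] true AND false AND true = false
[6] false AND true = false
[7.1] NOT true = false
[7.3] NOT false = true
[7] false AND true AND true = false
[root] false OR false OR false OR true OR false OR false OR false = true
Overall: true → accepted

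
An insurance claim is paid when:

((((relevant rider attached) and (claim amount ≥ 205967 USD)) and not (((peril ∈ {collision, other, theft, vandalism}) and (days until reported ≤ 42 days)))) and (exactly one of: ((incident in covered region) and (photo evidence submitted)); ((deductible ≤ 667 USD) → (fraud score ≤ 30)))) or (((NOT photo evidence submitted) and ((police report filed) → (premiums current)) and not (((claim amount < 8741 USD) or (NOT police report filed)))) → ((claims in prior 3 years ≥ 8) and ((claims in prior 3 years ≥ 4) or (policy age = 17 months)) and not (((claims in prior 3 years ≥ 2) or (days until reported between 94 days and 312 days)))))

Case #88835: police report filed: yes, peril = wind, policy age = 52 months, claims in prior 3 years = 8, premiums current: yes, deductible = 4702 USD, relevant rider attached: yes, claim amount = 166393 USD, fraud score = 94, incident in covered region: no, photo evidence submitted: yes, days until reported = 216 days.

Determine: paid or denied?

Paid

Atomic conditions:
  relevant rider attached: yes → true
  claim amount ≥ 205967 USD: 166393 ≥ 205967 is false
  peril ∈ {collision, other, theft, vandalism}: wind is not in the set → false
  days until reported ≤ 42 days: 216 ≤ 42 is false
  incident in covered region: no → false
  photo evidence submitted: yes → true
  deductible ≤ 667 USD: 4702 ≤ 667 is false
  fraud score ≤ 30: 94 ≤ 30 is false
  NOT photo evidence submitted: yes → false
  police report filed: yes → true
  premiums current: yes → true
  claim amount < 8741 USD: 166393 < 8741 is false
  NOT police report filed: yes → false
  claims in prior 3 years ≥ 8: 8 ≥ 8 is true
  claims in prior 3 years ≥ 4: 8 ≥ 4 is true
  policy age = 17 months: 52 == 17 is false
  claims in prior 3 years ≥ 2: 8 ≥ 2 is true
  days until reported between 94 days and 312 days: 216 in [94, 312] is true
Combine:
[1.1.1] true AND false = false
[1.1.2.1] false AND false = false
[1.1.2] NOT false = true
[1.1] false AND true = false
[1.2.1] false AND true = false
[1.2.2] false → false (antecedent false ⇒ implication holds) = true
[1.2] exactly-one(false, true) = true
[1] false AND true = false
[2.1.2] true → true = true
[2.1.3.1] false OR false = false
[2.1.3] NOT false = true
[2.1] false AND true AND true = false
[2.2.2] true OR false = true
[2.2.3.1] true OR true = true
[2.2.3] NOT true = false
[2.2] true AND true AND false = false
[2] false → false (antecedent false ⇒ implication holds) = true
[root] false OR true = true
Overall: true → paid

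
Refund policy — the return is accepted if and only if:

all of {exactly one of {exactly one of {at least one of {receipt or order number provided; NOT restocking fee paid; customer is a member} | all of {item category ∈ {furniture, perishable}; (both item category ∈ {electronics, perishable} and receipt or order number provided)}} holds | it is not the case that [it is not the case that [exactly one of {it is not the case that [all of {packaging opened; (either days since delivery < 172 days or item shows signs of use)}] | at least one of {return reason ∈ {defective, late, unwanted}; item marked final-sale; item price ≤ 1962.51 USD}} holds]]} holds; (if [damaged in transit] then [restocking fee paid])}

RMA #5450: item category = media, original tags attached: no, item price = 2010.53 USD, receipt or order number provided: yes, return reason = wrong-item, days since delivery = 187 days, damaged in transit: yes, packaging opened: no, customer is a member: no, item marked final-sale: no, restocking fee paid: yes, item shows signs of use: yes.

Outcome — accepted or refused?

Atomic conditions:
  receipt or order number provided: yes → true
  NOT restocking fee paid: yes → false
  customer is a member: no → false
  item category ∈ {furniture, perishable}: media is not in the set → false
  item category ∈ {electronics, perishable}: media is not in the set → false
  packaging opened: no → false
  days since delivery < 172 days: 187 < 172 is false
  item shows signs of use: yes → true
  return reason ∈ {defective, late, unwanted}: wrong-item is not in the set → false
  item marked final-sale: no → false
  item price ≤ 1962.51 USD: 2010.53 ≤ 1962.51 is false
  damaged in transit: yes → true
  restocking fee paid: yes → true
Combine:
[1.1.1] true OR false OR false = true
[1.1.2.2] false AND true = false
[1.1.2] false AND false = false
[1.1] exactly-one(true, false) = true
[1.2.1.1.1.1.2] false OR true = true
[1.2.1.1.1.1] false AND true = false
[1.2.1.1.1] NOT false = true
[1.2.1.1.2] false OR false OR false = false
[1.2.1.1] exactly-one(true, false) = true
[1.2.1] NOT true = false
[1.2] NOT false = true
[1] exactly-one(true, true) = false
[2] true → true = true
[root] false AND true = false
Overall: false → refused

Refused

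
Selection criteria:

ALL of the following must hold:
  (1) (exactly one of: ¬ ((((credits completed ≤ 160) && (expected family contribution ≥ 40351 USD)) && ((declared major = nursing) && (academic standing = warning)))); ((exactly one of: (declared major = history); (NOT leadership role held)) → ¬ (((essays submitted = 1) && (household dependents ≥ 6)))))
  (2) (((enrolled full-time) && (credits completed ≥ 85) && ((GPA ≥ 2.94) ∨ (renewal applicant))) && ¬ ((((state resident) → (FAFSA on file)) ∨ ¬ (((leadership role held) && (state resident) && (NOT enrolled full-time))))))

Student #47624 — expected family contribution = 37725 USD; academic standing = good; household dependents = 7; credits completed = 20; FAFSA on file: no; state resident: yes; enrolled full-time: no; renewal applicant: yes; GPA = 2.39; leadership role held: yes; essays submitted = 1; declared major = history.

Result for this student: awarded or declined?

Declined

Atomic conditions:
  credits completed ≤ 160: 20 ≤ 160 is true
  expected family contribution ≥ 40351 USD: 37725 ≥ 40351 is false
  declared major = nursing: history == nursing is false
  academic standing = warning: good == warning is false
  declared major = history: history == history is true
  NOT leadership role held: yes → false
  essays submitted = 1: 1 == 1 is true
  household dependents ≥ 6: 7 ≥ 6 is true
  enrolled full-time: no → false
  credits completed ≥ 85: 20 ≥ 85 is false
  GPA ≥ 2.94: 2.39 ≥ 2.94 is false
  renewal applicant: yes → true
  state resident: yes → true
  FAFSA on file: no → false
  leadership role held: yes → true
  NOT enrolled full-time: no → true
Combine:
[1.1.1.1] true AND false = false
[1.1.1.2] false AND false = false
[1.1.1] false AND false = false
[1.1] NOT false = true
[1.2.1] exactly-one(true, false) = true
[1.2.2.1] true AND true = true
[1.2.2] NOT true = false
[1.2] true → false = false
[1] exactly-one(true, false) = true
[2.1.3] false OR true = true
[2.1] false AND false AND true = false
[2.2.1.1] true → false = false
[2.2.1.2.1] true AND true AND true = true
[2.2.1.2] NOT true = false
[2.2.1] false OR false = false
[2.2] NOT false = true
[2] false AND true = false
[root] true AND false = false
Overall: false → declined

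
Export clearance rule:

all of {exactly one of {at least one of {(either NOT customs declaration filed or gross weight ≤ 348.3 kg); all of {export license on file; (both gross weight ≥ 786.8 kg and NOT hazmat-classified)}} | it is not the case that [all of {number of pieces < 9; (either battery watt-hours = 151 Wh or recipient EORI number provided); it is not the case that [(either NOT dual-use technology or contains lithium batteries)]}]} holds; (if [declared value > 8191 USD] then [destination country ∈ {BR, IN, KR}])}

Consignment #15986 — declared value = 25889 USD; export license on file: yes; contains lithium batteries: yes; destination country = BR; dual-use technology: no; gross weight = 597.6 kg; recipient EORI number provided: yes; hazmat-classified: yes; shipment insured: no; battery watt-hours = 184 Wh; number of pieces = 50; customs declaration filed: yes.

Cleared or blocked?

Cleared

Atomic conditions:
  NOT customs declaration filed: yes → false
  gross weight ≤ 348.3 kg: 597.6 ≤ 348.3 is false
  export license on file: yes → true
  gross weight ≥ 786.8 kg: 597.6 ≥ 786.8 is false
  NOT hazmat-classified: yes → false
  number of pieces < 9: 50 < 9 is false
  battery watt-hours = 151 Wh: 184 == 151 is false
  recipient EORI number provided: yes → true
  NOT dual-use technology: no → true
  contains lithium batteries: yes → true
  declared value > 8191 USD: 25889 > 8191 is true
  destination country ∈ {BR, IN, KR}: BR is in the set → true
Combine:
[1.1.1] false OR false = false
[1.1.2.2] false AND false = false
[1.1.2] true AND false = false
[1.1] false OR false = false
[1.2.1.2] false OR true = true
[1.2.1.3.1] true OR true = true
[1.2.1.3] NOT true = false
[1.2.1] false AND true AND false = false
[1.2] NOT false = true
[1] exactly-one(false, true) = true
[2] true → true = true
[root] true AND true = true
Overall: true → cleared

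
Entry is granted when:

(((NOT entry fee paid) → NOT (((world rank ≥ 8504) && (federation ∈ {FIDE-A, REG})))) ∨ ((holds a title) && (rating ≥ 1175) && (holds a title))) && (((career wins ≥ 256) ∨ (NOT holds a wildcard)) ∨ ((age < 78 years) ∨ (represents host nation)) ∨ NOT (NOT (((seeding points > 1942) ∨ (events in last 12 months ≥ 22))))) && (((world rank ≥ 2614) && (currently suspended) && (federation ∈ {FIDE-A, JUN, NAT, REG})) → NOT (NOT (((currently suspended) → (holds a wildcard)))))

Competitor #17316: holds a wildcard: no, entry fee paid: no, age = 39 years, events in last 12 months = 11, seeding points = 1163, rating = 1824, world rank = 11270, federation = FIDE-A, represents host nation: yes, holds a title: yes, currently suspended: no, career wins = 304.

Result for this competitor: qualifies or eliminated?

Atomic conditions:
  NOT entry fee paid: no → true
  world rank ≥ 8504: 11270 ≥ 8504 is true
  federation ∈ {FIDE-A, REG}: FIDE-A is in the set → true
  holds a title: yes → true
  rating ≥ 1175: 1824 ≥ 1175 is true
  career wins ≥ 256: 304 ≥ 256 is true
  NOT holds a wildcard: no → true
  age < 78 years: 39 < 78 is true
  represents host nation: yes → true
  seeding points > 1942: 1163 > 1942 is false
  events in last 12 months ≥ 22: 11 ≥ 22 is false
  world rank ≥ 2614: 11270 ≥ 2614 is true
  currently suspended: no → false
  federation ∈ {FIDE-A, JUN, NAT, REG}: FIDE-A is in the set → true
  holds a wildcard: no → false
Combine:
[1.1.2.1] true AND true = true
[1.1.2] NOT true = false
[1.1] true → false = false
[1.2] true AND true AND true = true
[1] false OR true = true
[2.1] true OR true = true
[2.2] true OR true = true
[2.3.1.1] false OR false = false
[2.3.1] NOT false = true
[2.3] NOT true = false
[2] true OR true OR false = true
[3.1] true AND false AND true = false
[3.2.1.1] false → false (antecedent false ⇒ implication holds) = true
[3.2.1] NOT true = false
[3.2] NOT false = true
[3] false → true (antecedent false ⇒ implication holds) = true
[root] true AND true AND true = true
Overall: true → qualifies

Qualifies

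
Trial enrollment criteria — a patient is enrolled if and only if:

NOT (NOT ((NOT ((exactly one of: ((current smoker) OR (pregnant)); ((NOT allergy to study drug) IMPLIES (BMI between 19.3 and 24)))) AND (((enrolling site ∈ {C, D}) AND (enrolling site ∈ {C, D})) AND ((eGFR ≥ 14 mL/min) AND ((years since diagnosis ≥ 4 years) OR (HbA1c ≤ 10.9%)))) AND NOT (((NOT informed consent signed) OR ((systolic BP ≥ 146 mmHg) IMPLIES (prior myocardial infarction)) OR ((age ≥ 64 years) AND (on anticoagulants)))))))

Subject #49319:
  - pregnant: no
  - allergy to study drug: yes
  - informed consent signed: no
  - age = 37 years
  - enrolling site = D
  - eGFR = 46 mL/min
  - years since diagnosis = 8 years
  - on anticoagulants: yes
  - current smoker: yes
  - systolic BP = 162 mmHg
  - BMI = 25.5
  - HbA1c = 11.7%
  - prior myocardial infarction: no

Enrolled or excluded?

Excluded

Atomic conditions:
  current smoker: yes → true
  pregnant: no → false
  NOT allergy to study drug: yes → false
  BMI between 19.3 and 24: 25.5 in [19.3, 24] is false
  enrolling site ∈ {C, D}: D is in the set → true
  eGFR ≥ 14 mL/min: 46 ≥ 14 is true
  years since diagnosis ≥ 4 years: 8 ≥ 4 is true
  HbA1c ≤ 10.9%: 11.7 ≤ 10.9 is false
  NOT informed consent signed: no → true
  systolic BP ≥ 146 mmHg: 162 ≥ 146 is true
  prior myocardial infarction: no → false
  age ≥ 64 years: 37 ≥ 64 is false
  on anticoagulants: yes → true
Combine:
[1.1.1.1.1] true OR false = true
[1.1.1.1.2] false → false (antecedent false ⇒ implication holds) = true
[1.1.1.1] exactly-one(true, true) = false
[1.1.1] NOT false = true
[1.1.2.1] true AND true = true
[1.1.2.2.2] true OR false = true
[1.1.2.2] true AND true = true
[1.1.2] true AND true = true
[1.1.3.1.2] true → false = false
[1.1.3.1.3] false AND true = false
[1.1.3.1] true OR false OR false = true
[1.1.3] NOT true = false
[1.1] true AND true AND false = false
[1] NOT false = true
[root] NOT true = false
Overall: false → excluded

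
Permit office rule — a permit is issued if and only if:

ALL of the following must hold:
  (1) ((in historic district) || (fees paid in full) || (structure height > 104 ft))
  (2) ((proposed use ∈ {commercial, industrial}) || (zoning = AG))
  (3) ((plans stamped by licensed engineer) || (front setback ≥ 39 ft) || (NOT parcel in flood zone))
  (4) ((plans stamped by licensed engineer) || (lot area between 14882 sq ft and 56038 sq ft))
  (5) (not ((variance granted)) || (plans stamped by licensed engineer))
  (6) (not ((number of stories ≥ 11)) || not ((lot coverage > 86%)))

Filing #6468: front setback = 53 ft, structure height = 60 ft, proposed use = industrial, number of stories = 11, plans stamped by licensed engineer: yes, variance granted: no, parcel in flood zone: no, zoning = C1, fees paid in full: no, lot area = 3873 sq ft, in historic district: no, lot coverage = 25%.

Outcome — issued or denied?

Denied

Atomic conditions:
  in historic district: no → false
  fees paid in full: no → false
  structure height > 104 ft: 60 > 104 is false
  proposed use ∈ {commercial, industrial}: industrial is in the set → true
  zoning = AG: C1 == AG is false
  plans stamped by licensed engineer: yes → true
  front setback ≥ 39 ft: 53 ≥ 39 is true
  NOT parcel in flood zone: no → true
  lot area between 14882 sq ft and 56038 sq ft: 3873 in [14882, 56038] is false
  variance granted: no → false
  number of stories ≥ 11: 11 ≥ 11 is true
  lot coverage > 86%: 25 > 86 is false
Combine:
[1] false OR false OR false = false
[2] true OR false = true
[3] true OR true OR true = true
[4] true OR false = true
[5.1] NOT false = true
[5] true OR true = true
[6.1] NOT true = false
[6.2] NOT false = true
[6] false OR true = true
[root] false AND true AND true AND true AND true AND true = false
Overall: false → denied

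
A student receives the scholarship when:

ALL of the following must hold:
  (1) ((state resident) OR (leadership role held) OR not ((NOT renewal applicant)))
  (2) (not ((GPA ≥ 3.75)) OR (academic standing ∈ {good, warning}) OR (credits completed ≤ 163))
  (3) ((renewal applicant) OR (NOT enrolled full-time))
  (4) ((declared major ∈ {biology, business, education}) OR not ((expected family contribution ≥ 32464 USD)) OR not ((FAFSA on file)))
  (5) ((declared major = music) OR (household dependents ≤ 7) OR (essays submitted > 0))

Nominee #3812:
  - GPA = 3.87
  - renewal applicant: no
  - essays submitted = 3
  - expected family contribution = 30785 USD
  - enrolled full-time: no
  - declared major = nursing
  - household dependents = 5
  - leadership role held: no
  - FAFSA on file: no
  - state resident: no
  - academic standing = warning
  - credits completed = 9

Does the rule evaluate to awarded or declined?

Declined

Atomic conditions:
  state resident: no → false
  leadership role held: no → false
  NOT renewal applicant: no → true
  GPA ≥ 3.75: 3.87 ≥ 3.75 is true
  academic standing ∈ {good, warning}: warning is in the set → true
  credits completed ≤ 163: 9 ≤ 163 is true
  renewal applicant: no → false
  NOT enrolled full-time: no → true
  declared major ∈ {biology, business, education}: nursing is not in the set → false
  expected family contribution ≥ 32464 USD: 30785 ≥ 32464 is false
  FAFSA on file: no → false
  declared major = music: nursing == music is false
  household dependents ≤ 7: 5 ≤ 7 is true
  essays submitted > 0: 3 > 0 is true
Combine:
[1.3] NOT true = false
[1] false OR false OR false = false
[2.1] NOT true = false
[2] false OR true OR true = true
[3] false OR true = true
[4.2] NOT false = true
[4.3] NOT false = true
[4] false OR true OR true = true
[5] false OR true OR true = true
[root] false AND true AND true AND true AND true = false
Overall: false → declined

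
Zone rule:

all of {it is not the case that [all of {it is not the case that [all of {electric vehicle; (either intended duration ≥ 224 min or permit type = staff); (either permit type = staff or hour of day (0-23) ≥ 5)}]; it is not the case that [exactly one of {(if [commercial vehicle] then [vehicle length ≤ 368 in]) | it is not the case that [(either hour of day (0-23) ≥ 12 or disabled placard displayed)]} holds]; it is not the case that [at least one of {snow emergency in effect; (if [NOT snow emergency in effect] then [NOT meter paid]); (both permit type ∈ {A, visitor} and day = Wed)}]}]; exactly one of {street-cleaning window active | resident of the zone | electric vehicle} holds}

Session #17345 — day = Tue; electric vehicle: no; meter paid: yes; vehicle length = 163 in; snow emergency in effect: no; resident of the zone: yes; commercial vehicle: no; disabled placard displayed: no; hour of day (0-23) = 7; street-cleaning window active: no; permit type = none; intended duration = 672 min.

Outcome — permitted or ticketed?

Ticketed

Atomic conditions:
  electric vehicle: no → false
  intended duration ≥ 224 min: 672 ≥ 224 is true
  permit type = staff: none == staff is false
  hour of day (0-23) ≥ 5: 7 ≥ 5 is true
  commercial vehicle: no → false
  vehicle length ≤ 368 in: 163 ≤ 368 is true
  hour of day (0-23) ≥ 12: 7 ≥ 12 is false
  disabled placard displayed: no → false
  snow emergency in effect: no → false
  NOT snow emergency in effect: no → true
  NOT meter paid: yes → false
  permit type ∈ {A, visitor}: none is not in the set → false
  day = Wed: Tue == Wed is false
  street-cleaning window active: no → false
  resident of the zone: yes → true
Combine:
[1.1.1.1.2] true OR false = true
[1.1.1.1.3] false OR true = true
[1.1.1.1] false AND true AND true = false
[1.1.1] NOT false = true
[1.1.2.1.1] false → true (antecedent false ⇒ implication holds) = true
[1.1.2.1.2.1] false OR false = false
[1.1.2.1.2] NOT false = true
[1.1.2.1] exactly-one(true, true) = false
[1.1.2] NOT false = true
[1.1.3.1.2] true → false = false
[1.1.3.1.3] false AND false = false
[1.1.3.1] false OR false OR false = false
[1.1.3] NOT false = true
[1.1] true AND true AND true = true
[1] NOT true = false
[2] exactly-one(false, true, false) = true
[root] false AND true = false
Overall: false → ticketed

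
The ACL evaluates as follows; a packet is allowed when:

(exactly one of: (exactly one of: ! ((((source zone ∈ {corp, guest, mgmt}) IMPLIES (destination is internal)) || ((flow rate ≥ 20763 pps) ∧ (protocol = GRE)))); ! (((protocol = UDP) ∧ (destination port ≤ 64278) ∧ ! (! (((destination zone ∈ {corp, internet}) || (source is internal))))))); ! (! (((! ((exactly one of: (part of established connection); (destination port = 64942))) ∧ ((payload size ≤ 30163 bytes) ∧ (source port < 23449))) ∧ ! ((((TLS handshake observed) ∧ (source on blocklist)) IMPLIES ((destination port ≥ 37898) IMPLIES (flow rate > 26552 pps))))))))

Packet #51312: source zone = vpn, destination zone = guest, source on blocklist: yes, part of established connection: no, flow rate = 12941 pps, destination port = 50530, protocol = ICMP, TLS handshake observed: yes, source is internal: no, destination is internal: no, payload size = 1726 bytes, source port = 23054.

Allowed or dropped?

Atomic conditions:
  source zone ∈ {corp, guest, mgmt}: vpn is not in the set → false
  destination is internal: no → false
  flow rate ≥ 20763 pps: 12941 ≥ 20763 is false
  protocol = GRE: ICMP == GRE is false
  protocol = UDP: ICMP == UDP is false
  destination port ≤ 64278: 50530 ≤ 64278 is true
  destination zone ∈ {corp, internet}: guest is not in the set → false
  source is internal: no → false
  part of established connection: no → false
  destination port = 64942: 50530 == 64942 is false
  payload size ≤ 30163 bytes: 1726 ≤ 30163 is true
  source port < 23449: 23054 < 23449 is true
  TLS handshake observed: yes → true
  source on blocklist: yes → true
  destination port ≥ 37898: 50530 ≥ 37898 is true
  flow rate > 26552 pps: 12941 > 26552 is false
Combine:
[1.1.1.1] false → false (antecedent false ⇒ implication holds) = true
[1.1.1.2] false AND false = false
[1.1.1] true OR false = true
[1.1] NOT true = false
[1.2.1.3.1.1] false OR false = false
[1.2.1.3.1] NOT false = true
[1.2.1.3] NOT true = false
[1.2.1] false AND true AND false = false
[1.2] NOT false = true
[1] exactly-one(false, true) = true
[2.1.1.1.1.1] exactly-one(false, false) = false
[2.1.1.1.1] NOT false = true
[2.1.1.1.2] true AND true = true
[2.1.1.1] true AND true = true
[2.1.1.2.1.1] true AND true = true
[2.1.1.2.1.2] true → false = false
[2.1.1.2.1] true → false = false
[2.1.1.2] NOT false = true
[2.1.1] true AND true = true
[2.1] NOT true = false
[2] NOT false = true
[root] exactly-one(true, true) = false
Overall: false → dropped

Dropped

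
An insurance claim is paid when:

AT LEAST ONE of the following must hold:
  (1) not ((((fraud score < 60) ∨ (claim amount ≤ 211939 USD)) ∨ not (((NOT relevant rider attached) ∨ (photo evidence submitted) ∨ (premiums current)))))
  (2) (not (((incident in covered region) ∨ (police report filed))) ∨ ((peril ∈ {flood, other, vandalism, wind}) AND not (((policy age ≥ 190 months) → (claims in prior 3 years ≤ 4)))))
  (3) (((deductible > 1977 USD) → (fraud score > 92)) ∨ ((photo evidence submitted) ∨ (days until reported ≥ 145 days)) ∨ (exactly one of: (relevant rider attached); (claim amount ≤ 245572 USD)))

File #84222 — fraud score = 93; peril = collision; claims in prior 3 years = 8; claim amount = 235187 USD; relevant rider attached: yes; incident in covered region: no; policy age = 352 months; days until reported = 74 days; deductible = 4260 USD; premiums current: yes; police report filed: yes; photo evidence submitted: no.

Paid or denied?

Paid

Atomic conditions:
  fraud score < 60: 93 < 60 is false
  claim amount ≤ 211939 USD: 235187 ≤ 211939 is false
  NOT relevant rider attached: yes → false
  photo evidence submitted: no → false
  premiums current: yes → true
  incident in covered region: no → false
  police report filed: yes → true
  peril ∈ {flood, other, vandalism, wind}: collision is not in the set → false
  policy age ≥ 190 months: 352 ≥ 190 is true
  claims in prior 3 years ≤ 4: 8 ≤ 4 is false
  deductible > 1977 USD: 4260 > 1977 is true
  fraud score > 92: 93 > 92 is true
  days until reported ≥ 145 days: 74 ≥ 145 is false
  relevant rider attached: yes → true
  claim amount ≤ 245572 USD: 235187 ≤ 245572 is true
Combine:
[1.1.1] false OR false = false
[1.1.2.1] false OR false OR true = true
[1.1.2] NOT true = false
[1.1] false OR false = false
[1] NOT false = true
[2.1.1] false OR true = true
[2.1] NOT true = false
[2.2.2.1] true → false = false
[2.2.2] NOT false = true
[2.2] false AND true = false
[2] false OR false = false
[3.1] true → true = true
[3.2] false OR false = false
[3.3] exactly-one(true, true) = false
[3] true OR false OR false = true
[root] true OR false OR true = true
Overall: true → paid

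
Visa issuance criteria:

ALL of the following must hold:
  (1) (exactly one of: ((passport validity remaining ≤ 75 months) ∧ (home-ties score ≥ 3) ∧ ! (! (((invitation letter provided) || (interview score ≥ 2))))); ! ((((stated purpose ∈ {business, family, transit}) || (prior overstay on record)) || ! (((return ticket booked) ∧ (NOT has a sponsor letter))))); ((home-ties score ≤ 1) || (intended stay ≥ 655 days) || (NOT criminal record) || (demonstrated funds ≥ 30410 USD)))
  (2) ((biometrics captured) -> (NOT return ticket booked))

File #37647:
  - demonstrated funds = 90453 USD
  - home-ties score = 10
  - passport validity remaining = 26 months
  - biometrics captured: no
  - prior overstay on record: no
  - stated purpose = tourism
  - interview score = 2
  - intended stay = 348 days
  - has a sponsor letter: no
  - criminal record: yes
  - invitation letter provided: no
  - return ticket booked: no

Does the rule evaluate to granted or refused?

Refused

Atomic conditions:
  passport validity remaining ≤ 75 months: 26 ≤ 75 is true
  home-ties score ≥ 3: 10 ≥ 3 is true
  invitation letter provided: no → false
  interview score ≥ 2: 2 ≥ 2 is true
  stated purpose ∈ {business, family, transit}: tourism is not in the set → false
  prior overstay on record: no → false
  return ticket booked: no → false
  NOT has a sponsor letter: no → true
  home-ties score ≤ 1: 10 ≤ 1 is false
  intended stay ≥ 655 days: 348 ≥ 655 is false
  NOT criminal record: yes → false
  demonstrated funds ≥ 30410 USD: 90453 ≥ 30410 is true
  biometrics captured: no → false
  NOT return ticket booked: no → true
Combine:
[1.1.3.1.1] false OR true = true
[1.1.3.1] NOT true = false
[1.1.3] NOT false = true
[1.1] true AND true AND true = true
[1.2.1.1] false OR false = false
[1.2.1.2.1] false AND true = false
[1.2.1.2] NOT false = true
[1.2.1] false OR true = true
[1.2] NOT true = false
[1.3] false OR false OR false OR true = true
[1] exactly-one(true, false, true) = false
[2] false → true (antecedent false ⇒ implication holds) = true
[root] false AND true = false
Overall: false → refused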